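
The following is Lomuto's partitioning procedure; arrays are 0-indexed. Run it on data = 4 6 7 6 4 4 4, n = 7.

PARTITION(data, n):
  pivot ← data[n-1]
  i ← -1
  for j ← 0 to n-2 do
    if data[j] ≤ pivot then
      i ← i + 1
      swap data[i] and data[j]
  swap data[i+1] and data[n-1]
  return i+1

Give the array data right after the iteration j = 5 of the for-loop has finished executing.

pivot = data[6] = 4; i = -1
j=0: data[0]=4 ≤ 4 → i=0, swap data[0],data[0] (no change) → 4 6 7 6 4 4 4
j=1: data[1]=6 > 4 → no swap
j=2: data[2]=7 > 4 → no swap
j=3: data[3]=6 > 4 → no swap
j=4: data[4]=4 ≤ 4 → i=1, swap data[1],data[4] → 4 4 7 6 6 4 4
j=5: data[5]=4 ≤ 4 → i=2, swap data[2],data[5] → 4 4 4 6 6 7 4
(after j=5) data = 4 4 4 6 6 7 4

4 4 4 6 6 7 4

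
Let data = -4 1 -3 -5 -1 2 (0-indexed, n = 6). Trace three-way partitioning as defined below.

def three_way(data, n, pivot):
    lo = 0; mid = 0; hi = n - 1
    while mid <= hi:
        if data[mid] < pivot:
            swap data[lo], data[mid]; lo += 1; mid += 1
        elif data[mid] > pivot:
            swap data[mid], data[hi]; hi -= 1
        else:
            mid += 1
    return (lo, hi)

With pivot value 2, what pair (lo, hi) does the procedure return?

pivot = 2; lo=0, mid=0, hi=5
data[mid]=-4<2: swap data[0],data[0]; lo=1,mid=1 → -4 1 -3 -5 -1 2
data[mid]=1<2: swap data[1],data[1]; lo=2,mid=2 → -4 1 -3 -5 -1 2
data[mid]=-3<2: swap data[2],data[2]; lo=3,mid=3 → -4 1 -3 -5 -1 2
data[mid]=-5<2: swap data[3],data[3]; lo=4,mid=4 → -4 1 -3 -5 -1 2
data[mid]=-1<2: swap data[4],data[4]; lo=5,mid=5 → -4 1 -3 -5 -1 2
data[mid]=2=2: mid=6
end: lo=5, hi=5; data = -4 1 -3 -5 -1 2

(5, 5)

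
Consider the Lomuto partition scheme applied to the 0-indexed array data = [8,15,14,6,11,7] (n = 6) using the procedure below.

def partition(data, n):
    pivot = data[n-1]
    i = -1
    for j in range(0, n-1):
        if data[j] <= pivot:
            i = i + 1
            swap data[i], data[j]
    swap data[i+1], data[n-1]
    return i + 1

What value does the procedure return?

1

pivot=7, i=-1
j=0: 8>7, skip
j=1: 15>7, skip
j=2: 14>7, skip
j=3: 6≤7, i=0, swap(0,3) ⇒ [6,15,14,8,11,7]
j=4: 11>7, skip
swap(1,5) ⇒ [6,7,14,8,11,15]; return 1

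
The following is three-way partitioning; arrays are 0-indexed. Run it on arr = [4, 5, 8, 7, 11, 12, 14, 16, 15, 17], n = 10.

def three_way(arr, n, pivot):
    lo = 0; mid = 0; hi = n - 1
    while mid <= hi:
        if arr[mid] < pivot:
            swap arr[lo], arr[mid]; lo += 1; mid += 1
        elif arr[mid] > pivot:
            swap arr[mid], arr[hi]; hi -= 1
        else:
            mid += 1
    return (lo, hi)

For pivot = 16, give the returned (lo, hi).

lo=0 mid=0 hi=9
4<16: swap(0,0), lo=1 mid=1 ⇒ [4, 5, 8, 7, 11, 12, 14, 16, 15, 17]
5<16: swap(1,1), lo=2 mid=2 ⇒ [4, 5, 8, 7, 11, 12, 14, 16, 15, 17]
8<16: swap(2,2), lo=3 mid=3 ⇒ [4, 5, 8, 7, 11, 12, 14, 16, 15, 17]
7<16: swap(3,3), lo=4 mid=4 ⇒ [4, 5, 8, 7, 11, 12, 14, 16, 15, 17]
11<16: swap(4,4), lo=5 mid=5 ⇒ [4, 5, 8, 7, 11, 12, 14, 16, 15, 17]
12<16: swap(5,5), lo=6 mid=6 ⇒ [4, 5, 8, 7, 11, 12, 14, 16, 15, 17]
14<16: swap(6,6), lo=7 mid=7 ⇒ [4, 5, 8, 7, 11, 12, 14, 16, 15, 17]
16=16: mid=8
15<16: swap(7,8), lo=8 mid=9 ⇒ [4, 5, 8, 7, 11, 12, 14, 15, 16, 17]
17>16: swap(9,9), hi=8 ⇒ [4, 5, 8, 7, 11, 12, 14, 15, 16, 17]
done. lo=8 hi=8; arr=[4, 5, 8, 7, 11, 12, 14, 15, 16, 17]

(8, 8)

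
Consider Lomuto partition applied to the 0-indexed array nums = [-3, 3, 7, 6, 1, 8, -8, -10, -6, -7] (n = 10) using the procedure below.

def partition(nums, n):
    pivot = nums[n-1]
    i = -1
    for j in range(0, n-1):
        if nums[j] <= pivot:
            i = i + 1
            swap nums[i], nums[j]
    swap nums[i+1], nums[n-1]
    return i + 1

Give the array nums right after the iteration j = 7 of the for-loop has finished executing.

pivot = nums[9] = -7; i = -1
j=0: nums[0]=-3 > -7 → no swap
j=1: nums[1]=3 > -7 → no swap
j=2: nums[2]=7 > -7 → no swap
j=3: nums[3]=6 > -7 → no swap
j=4: nums[4]=1 > -7 → no swap
j=5: nums[5]=8 > -7 → no swap
j=6: nums[6]=-8 ≤ -7 → i=0, swap nums[0],nums[6] → [-8, 3, 7, 6, 1, 8, -3, -10, -6, -7]
j=7: nums[7]=-10 ≤ -7 → i=1, swap nums[1],nums[7] → [-8, -10, 7, 6, 1, 8, -3, 3, -6, -7]
(after j=7) nums = [-8, -10, 7, 6, 1, 8, -3, 3, -6, -7]

[-8, -10, 7, 6, 1, 8, -3, 3, -6, -7]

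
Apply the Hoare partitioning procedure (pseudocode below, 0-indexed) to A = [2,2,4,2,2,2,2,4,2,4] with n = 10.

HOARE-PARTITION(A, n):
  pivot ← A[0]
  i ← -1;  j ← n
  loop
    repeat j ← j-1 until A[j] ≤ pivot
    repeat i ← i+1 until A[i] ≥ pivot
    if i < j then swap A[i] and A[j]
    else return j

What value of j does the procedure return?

pivot = A[0] = 2; i = -1, j = 10
j→8 (A[8]=2≤2), i→0 (A[0]=2≥2); i<j, swap → [2,2,4,2,2,2,2,4,2,4]
j→6 (A[6]=2≤2), i→1 (A[1]=2≥2); i<j, swap → [2,2,4,2,2,2,2,4,2,4]
j→5 (A[5]=2≤2), i→2 (A[2]=4≥2); i<j, swap → [2,2,2,2,2,4,2,4,2,4]
j→4 (A[4]=2≤2), i→3 (A[3]=2≥2); i<j, swap → [2,2,2,2,2,4,2,4,2,4]
j→3, i→4; i≥j, return j=3. A = [2,2,2,2,2,4,2,4,2,4]

3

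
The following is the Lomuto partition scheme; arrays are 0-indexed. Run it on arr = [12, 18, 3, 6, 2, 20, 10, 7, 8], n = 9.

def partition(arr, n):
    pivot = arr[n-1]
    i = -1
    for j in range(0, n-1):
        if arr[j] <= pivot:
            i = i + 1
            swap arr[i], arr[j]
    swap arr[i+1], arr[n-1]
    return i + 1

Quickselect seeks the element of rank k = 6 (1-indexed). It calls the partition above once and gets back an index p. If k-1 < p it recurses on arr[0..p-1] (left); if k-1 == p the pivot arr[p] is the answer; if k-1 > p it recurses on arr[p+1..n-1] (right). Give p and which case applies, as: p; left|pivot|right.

pivot = arr[8] = 8; i = -1
j=0: arr[0]=12 > 8 → no swap
j=1: arr[1]=18 > 8 → no swap
j=2: arr[2]=3 ≤ 8 → i=0, swap arr[0],arr[2] → [3, 18, 12, 6, 2, 20, 10, 7, 8]
j=3: arr[3]=6 ≤ 8 → i=1, swap arr[1],arr[3] → [3, 6, 12, 18, 2, 20, 10, 7, 8]
j=4: arr[4]=2 ≤ 8 → i=2, swap arr[2],arr[4] → [3, 6, 2, 18, 12, 20, 10, 7, 8]
j=5: arr[5]=20 > 8 → no swap
j=6: arr[6]=10 > 8 → no swap
j=7: arr[7]=7 ≤ 8 → i=3, swap arr[3],arr[7] → [3, 6, 2, 7, 12, 20, 10, 18, 8]
final swap arr[4],arr[8] → [3, 6, 2, 7, 8, 20, 10, 18, 12]; return 4
p = 4; k-1 = 5 > 4 ⇒ right

4; right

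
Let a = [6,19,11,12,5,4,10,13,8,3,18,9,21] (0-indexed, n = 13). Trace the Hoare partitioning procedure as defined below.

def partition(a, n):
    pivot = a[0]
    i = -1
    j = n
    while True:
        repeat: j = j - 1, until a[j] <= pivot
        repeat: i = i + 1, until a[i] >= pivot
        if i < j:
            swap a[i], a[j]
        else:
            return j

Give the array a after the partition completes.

pivot=6
j stops at 9 (3), i stops at 0 (6); swap ⇒ [3,19,11,12,5,4,10,13,8,6,18,9,21]
j stops at 5 (4), i stops at 1 (19); swap ⇒ [3,4,11,12,5,19,10,13,8,6,18,9,21]
j stops at 4 (5), i stops at 2 (11); swap ⇒ [3,4,5,12,11,19,10,13,8,6,18,9,21]
j stops at 2, i stops at 3; i≥j ⇒ return 2. a=[3,4,5,12,11,19,10,13,8,6,18,9,21]

[3,4,5,12,11,19,10,13,8,6,18,9,21]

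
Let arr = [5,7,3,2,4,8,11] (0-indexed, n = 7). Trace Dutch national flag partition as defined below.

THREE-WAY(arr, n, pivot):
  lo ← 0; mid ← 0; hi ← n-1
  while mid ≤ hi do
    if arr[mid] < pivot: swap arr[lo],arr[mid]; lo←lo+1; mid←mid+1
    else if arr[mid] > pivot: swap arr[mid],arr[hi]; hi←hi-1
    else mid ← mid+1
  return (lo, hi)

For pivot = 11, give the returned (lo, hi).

pivot = 11; lo=0, mid=0, hi=6
arr[mid]=5<11: swap arr[0],arr[0]; lo=1,mid=1 → [5,7,3,2,4,8,11]
arr[mid]=7<11: swap arr[1],arr[1]; lo=2,mid=2 → [5,7,3,2,4,8,11]
arr[mid]=3<11: swap arr[2],arr[2]; lo=3,mid=3 → [5,7,3,2,4,8,11]
arr[mid]=2<11: swap arr[3],arr[3]; lo=4,mid=4 → [5,7,3,2,4,8,11]
arr[mid]=4<11: swap arr[4],arr[4]; lo=5,mid=5 → [5,7,3,2,4,8,11]
arr[mid]=8<11: swap arr[5],arr[5]; lo=6,mid=6 → [5,7,3,2,4,8,11]
arr[mid]=11=11: mid=7
end: lo=6, hi=6; arr = [5,7,3,2,4,8,11]

(6, 6)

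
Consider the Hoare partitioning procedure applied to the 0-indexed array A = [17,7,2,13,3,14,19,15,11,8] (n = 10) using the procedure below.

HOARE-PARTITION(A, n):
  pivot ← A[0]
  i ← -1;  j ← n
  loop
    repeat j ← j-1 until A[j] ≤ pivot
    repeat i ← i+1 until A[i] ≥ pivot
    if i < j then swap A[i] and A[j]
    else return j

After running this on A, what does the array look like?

pivot=17
j stops at 9 (8), i stops at 0 (17); swap ⇒ [8,7,2,13,3,14,19,15,11,17]
j stops at 8 (11), i stops at 6 (19); swap ⇒ [8,7,2,13,3,14,11,15,19,17]
j stops at 7, i stops at 8; i≥j ⇒ return 7. A=[8,7,2,13,3,14,11,15,19,17]

[8,7,2,13,3,14,11,15,19,17]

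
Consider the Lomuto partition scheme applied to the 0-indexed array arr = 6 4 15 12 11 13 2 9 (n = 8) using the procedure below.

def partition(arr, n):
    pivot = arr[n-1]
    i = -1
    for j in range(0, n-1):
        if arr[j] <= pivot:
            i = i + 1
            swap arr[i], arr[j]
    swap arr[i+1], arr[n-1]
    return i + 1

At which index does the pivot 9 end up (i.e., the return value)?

pivot=9, i=-1
j=0: 6≤9, i=0, swap(0,0) ⇒ 6 4 15 12 11 13 2 9
j=1: 4≤9, i=1, swap(1,1) ⇒ 6 4 15 12 11 13 2 9
j=2: 15>9, skip
j=3: 12>9, skip
j=4: 11>9, skip
j=5: 13>9, skip
j=6: 2≤9, i=2, swap(2,6) ⇒ 6 4 2 12 11 13 15 9
swap(3,7) ⇒ 6 4 2 9 11 13 15 12; return 3

3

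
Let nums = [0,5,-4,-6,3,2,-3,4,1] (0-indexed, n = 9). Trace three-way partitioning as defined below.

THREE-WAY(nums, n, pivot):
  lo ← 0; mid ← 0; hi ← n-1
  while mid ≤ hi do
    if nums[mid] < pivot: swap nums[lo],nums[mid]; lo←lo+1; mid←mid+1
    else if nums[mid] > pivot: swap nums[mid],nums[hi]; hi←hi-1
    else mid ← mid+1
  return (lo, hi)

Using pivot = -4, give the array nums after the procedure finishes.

[-6,-4,5,3,2,-3,4,1,0]

pivot = -4; lo=0, mid=0, hi=8
nums[mid]=0>-4: swap nums[0],nums[8]; hi=7 → [1,5,-4,-6,3,2,-3,4,0]
nums[mid]=1>-4: swap nums[0],nums[7]; hi=6 → [4,5,-4,-6,3,2,-3,1,0]
nums[mid]=4>-4: swap nums[0],nums[6]; hi=5 → [-3,5,-4,-6,3,2,4,1,0]
nums[mid]=-3>-4: swap nums[0],nums[5]; hi=4 → [2,5,-4,-6,3,-3,4,1,0]
nums[mid]=2>-4: swap nums[0],nums[4]; hi=3 → [3,5,-4,-6,2,-3,4,1,0]
nums[mid]=3>-4: swap nums[0],nums[3]; hi=2 → [-6,5,-4,3,2,-3,4,1,0]
nums[mid]=-6<-4: swap nums[0],nums[0]; lo=1,mid=1 → [-6,5,-4,3,2,-3,4,1,0]
nums[mid]=5>-4: swap nums[1],nums[2]; hi=1 → [-6,-4,5,3,2,-3,4,1,0]
nums[mid]=-4=-4: mid=2
end: lo=1, hi=1; nums = [-6,-4,5,3,2,-3,4,1,0]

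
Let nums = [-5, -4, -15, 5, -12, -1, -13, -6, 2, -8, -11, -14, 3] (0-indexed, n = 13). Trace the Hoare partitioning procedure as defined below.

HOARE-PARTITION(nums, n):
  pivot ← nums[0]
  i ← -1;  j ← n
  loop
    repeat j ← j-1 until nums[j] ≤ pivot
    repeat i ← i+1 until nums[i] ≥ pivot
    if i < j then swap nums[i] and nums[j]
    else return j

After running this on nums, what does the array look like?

pivot=-5
j stops at 11 (-14), i stops at 0 (-5); swap ⇒ [-14, -4, -15, 5, -12, -1, -13, -6, 2, -8, -11, -5, 3]
j stops at 10 (-11), i stops at 1 (-4); swap ⇒ [-14, -11, -15, 5, -12, -1, -13, -6, 2, -8, -4, -5, 3]
j stops at 9 (-8), i stops at 3 (5); swap ⇒ [-14, -11, -15, -8, -12, -1, -13, -6, 2, 5, -4, -5, 3]
j stops at 7 (-6), i stops at 5 (-1); swap ⇒ [-14, -11, -15, -8, -12, -6, -13, -1, 2, 5, -4, -5, 3]
j stops at 6, i stops at 7; i≥j ⇒ return 6. nums=[-14, -11, -15, -8, -12, -6, -13, -1, 2, 5, -4, -5, 3]

[-14, -11, -15, -8, -12, -6, -13, -1, 2, 5, -4, -5, 3]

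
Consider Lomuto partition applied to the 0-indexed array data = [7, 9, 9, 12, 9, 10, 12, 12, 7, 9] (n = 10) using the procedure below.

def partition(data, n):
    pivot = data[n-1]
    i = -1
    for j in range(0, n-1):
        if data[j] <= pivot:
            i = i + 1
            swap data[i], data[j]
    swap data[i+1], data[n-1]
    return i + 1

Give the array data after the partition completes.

pivot=9, i=-1
j=0: 7≤9, i=0, swap(0,0) ⇒ [7, 9, 9, 12, 9, 10, 12, 12, 7, 9]
j=1: 9≤9, i=1, swap(1,1) ⇒ [7, 9, 9, 12, 9, 10, 12, 12, 7, 9]
j=2: 9≤9, i=2, swap(2,2) ⇒ [7, 9, 9, 12, 9, 10, 12, 12, 7, 9]
j=3: 12>9, skip
j=4: 9≤9, i=3, swap(3,4) ⇒ [7, 9, 9, 9, 12, 10, 12, 12, 7, 9]
j=5: 10>9, skip
j=6: 12>9, skip
j=7: 12>9, skip
j=8: 7≤9, i=4, swap(4,8) ⇒ [7, 9, 9, 9, 7, 10, 12, 12, 12, 9]
swap(5,9) ⇒ [7, 9, 9, 9, 7, 9, 12, 12, 12, 10]; return 5

[7, 9, 9, 9, 7, 9, 12, 12, 12, 10]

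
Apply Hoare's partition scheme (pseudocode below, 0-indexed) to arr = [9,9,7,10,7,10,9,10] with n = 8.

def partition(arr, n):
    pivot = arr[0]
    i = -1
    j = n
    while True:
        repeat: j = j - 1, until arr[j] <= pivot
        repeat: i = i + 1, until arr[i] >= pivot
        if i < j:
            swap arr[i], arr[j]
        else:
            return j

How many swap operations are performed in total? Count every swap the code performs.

pivot = arr[0] = 9; i = -1, j = 8
j→6 (arr[6]=9≤9), i→0 (arr[0]=9≥9); i<j, swap → [9,9,7,10,7,10,9,10]
j→4 (arr[4]=7≤9), i→1 (arr[1]=9≥9); i<j, swap → [9,7,7,10,9,10,9,10]
j→2, i→3; i≥j, return j=2. arr = [9,7,7,10,9,10,9,10]

2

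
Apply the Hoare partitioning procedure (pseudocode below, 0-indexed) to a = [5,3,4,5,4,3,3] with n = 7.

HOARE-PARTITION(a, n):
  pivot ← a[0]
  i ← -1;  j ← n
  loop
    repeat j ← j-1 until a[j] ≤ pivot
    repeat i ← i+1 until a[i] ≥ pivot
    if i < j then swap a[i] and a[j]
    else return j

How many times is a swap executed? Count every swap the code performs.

pivot=5
j stops at 6 (3), i stops at 0 (5); swap ⇒ [3,3,4,5,4,3,5]
j stops at 5 (3), i stops at 3 (5); swap ⇒ [3,3,4,3,4,5,5]
j stops at 4, i stops at 5; i≥j ⇒ return 4. a=[3,3,4,3,4,5,5]

2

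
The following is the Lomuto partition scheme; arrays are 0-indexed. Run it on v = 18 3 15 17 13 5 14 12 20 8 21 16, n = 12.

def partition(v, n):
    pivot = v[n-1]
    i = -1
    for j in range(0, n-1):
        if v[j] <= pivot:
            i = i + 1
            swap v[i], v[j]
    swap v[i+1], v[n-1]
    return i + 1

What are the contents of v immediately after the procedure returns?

3 15 13 5 14 12 8 16 20 18 21 17

pivot=16, i=-1
j=0: 18>16, skip
j=1: 3≤16, i=0, swap(0,1) ⇒ 3 18 15 17 13 5 14 12 20 8 21 16
j=2: 15≤16, i=1, swap(1,2) ⇒ 3 15 18 17 13 5 14 12 20 8 21 16
j=3: 17>16, skip
j=4: 13≤16, i=2, swap(2,4) ⇒ 3 15 13 17 18 5 14 12 20 8 21 16
j=5: 5≤16, i=3, swap(3,5) ⇒ 3 15 13 5 18 17 14 12 20 8 21 16
j=6: 14≤16, i=4, swap(4,6) ⇒ 3 15 13 5 14 17 18 12 20 8 21 16
j=7: 12≤16, i=5, swap(5,7) ⇒ 3 15 13 5 14 12 18 17 20 8 21 16
j=8: 20>16, skip
j=9: 8≤16, i=6, swap(6,9) ⇒ 3 15 13 5 14 12 8 17 20 18 21 16
j=10: 21>16, skip
swap(7,11) ⇒ 3 15 13 5 14 12 8 16 20 18 21 17; return 7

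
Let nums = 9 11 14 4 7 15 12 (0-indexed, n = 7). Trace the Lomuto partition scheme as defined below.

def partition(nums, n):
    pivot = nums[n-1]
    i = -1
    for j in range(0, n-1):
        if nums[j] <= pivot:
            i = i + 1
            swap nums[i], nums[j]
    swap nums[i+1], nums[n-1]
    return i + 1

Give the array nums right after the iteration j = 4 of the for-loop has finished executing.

9 11 4 7 14 15 12

pivot = nums[6] = 12; i = -1
j=0: nums[0]=9 ≤ 12 → i=0, swap nums[0],nums[0] (no change) → 9 11 14 4 7 15 12
j=1: nums[1]=11 ≤ 12 → i=1, swap nums[1],nums[1] (no change) → 9 11 14 4 7 15 12
j=2: nums[2]=14 > 12 → no swap
j=3: nums[3]=4 ≤ 12 → i=2, swap nums[2],nums[3] → 9 11 4 14 7 15 12
j=4: nums[4]=7 ≤ 12 → i=3, swap nums[3],nums[4] → 9 11 4 7 14 15 12
(after j=4) nums = 9 11 4 7 14 15 12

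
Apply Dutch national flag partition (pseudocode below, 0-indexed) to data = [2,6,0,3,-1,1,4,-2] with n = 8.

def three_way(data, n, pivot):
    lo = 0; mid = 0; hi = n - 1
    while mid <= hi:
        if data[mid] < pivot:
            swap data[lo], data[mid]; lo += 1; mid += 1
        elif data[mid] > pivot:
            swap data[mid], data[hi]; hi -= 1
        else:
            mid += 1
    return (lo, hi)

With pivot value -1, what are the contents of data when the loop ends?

lo=0 mid=0 hi=7
2>-1: swap(0,7), hi=6 ⇒ [-2,6,0,3,-1,1,4,2]
-2<-1: swap(0,0), lo=1 mid=1 ⇒ [-2,6,0,3,-1,1,4,2]
6>-1: swap(1,6), hi=5 ⇒ [-2,4,0,3,-1,1,6,2]
4>-1: swap(1,5), hi=4 ⇒ [-2,1,0,3,-1,4,6,2]
1>-1: swap(1,4), hi=3 ⇒ [-2,-1,0,3,1,4,6,2]
-1=-1: mid=2
0>-1: swap(2,3), hi=2 ⇒ [-2,-1,3,0,1,4,6,2]
3>-1: swap(2,2), hi=1 ⇒ [-2,-1,3,0,1,4,6,2]
done. lo=1 hi=1; data=[-2,-1,3,0,1,4,6,2]

[-2,-1,3,0,1,4,6,2]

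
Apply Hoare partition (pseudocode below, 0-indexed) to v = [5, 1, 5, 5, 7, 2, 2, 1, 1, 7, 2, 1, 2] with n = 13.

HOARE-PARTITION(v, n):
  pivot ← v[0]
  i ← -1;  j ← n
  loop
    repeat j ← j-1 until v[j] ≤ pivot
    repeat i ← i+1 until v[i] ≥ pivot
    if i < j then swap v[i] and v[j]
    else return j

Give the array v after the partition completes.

[2, 1, 1, 2, 1, 2, 2, 1, 7, 7, 5, 5, 5]

pivot = v[0] = 5; i = -1, j = 13
j→12 (v[12]=2≤5), i→0 (v[0]=5≥5); i<j, swap → [2, 1, 5, 5, 7, 2, 2, 1, 1, 7, 2, 1, 5]
j→11 (v[11]=1≤5), i→2 (v[2]=5≥5); i<j, swap → [2, 1, 1, 5, 7, 2, 2, 1, 1, 7, 2, 5, 5]
j→10 (v[10]=2≤5), i→3 (v[3]=5≥5); i<j, swap → [2, 1, 1, 2, 7, 2, 2, 1, 1, 7, 5, 5, 5]
j→8 (v[8]=1≤5), i→4 (v[4]=7≥5); i<j, swap → [2, 1, 1, 2, 1, 2, 2, 1, 7, 7, 5, 5, 5]
j→7, i→8; i≥j, return j=7. v = [2, 1, 1, 2, 1, 2, 2, 1, 7, 7, 5, 5, 5]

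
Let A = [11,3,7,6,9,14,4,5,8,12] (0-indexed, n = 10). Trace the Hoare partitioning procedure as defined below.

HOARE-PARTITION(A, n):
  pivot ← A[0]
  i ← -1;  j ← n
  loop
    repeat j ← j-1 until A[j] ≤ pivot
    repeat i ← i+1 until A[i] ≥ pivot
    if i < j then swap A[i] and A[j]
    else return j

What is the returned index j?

pivot=11
j stops at 8 (8), i stops at 0 (11); swap ⇒ [8,3,7,6,9,14,4,5,11,12]
j stops at 7 (5), i stops at 5 (14); swap ⇒ [8,3,7,6,9,5,4,14,11,12]
j stops at 6, i stops at 7; i≥j ⇒ return 6. A=[8,3,7,6,9,5,4,14,11,12]

6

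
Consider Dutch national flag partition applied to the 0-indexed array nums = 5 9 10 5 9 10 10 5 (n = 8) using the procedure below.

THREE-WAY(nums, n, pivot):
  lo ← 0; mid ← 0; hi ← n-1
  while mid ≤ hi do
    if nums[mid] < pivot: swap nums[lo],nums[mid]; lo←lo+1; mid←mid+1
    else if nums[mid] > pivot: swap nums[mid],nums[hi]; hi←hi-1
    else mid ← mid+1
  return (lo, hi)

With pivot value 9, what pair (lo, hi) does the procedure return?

lo=0 mid=0 hi=7
5<9: swap(0,0), lo=1 mid=1 ⇒ 5 9 10 5 9 10 10 5
9=9: mid=2
10>9: swap(2,7), hi=6 ⇒ 5 9 5 5 9 10 10 10
5<9: swap(1,2), lo=2 mid=3 ⇒ 5 5 9 5 9 10 10 10
5<9: swap(2,3), lo=3 mid=4 ⇒ 5 5 5 9 9 10 10 10
9=9: mid=5
10>9: swap(5,6), hi=5 ⇒ 5 5 5 9 9 10 10 10
10>9: swap(5,5), hi=4 ⇒ 5 5 5 9 9 10 10 10
done. lo=3 hi=4; nums=5 5 5 9 9 10 10 10

(3, 4)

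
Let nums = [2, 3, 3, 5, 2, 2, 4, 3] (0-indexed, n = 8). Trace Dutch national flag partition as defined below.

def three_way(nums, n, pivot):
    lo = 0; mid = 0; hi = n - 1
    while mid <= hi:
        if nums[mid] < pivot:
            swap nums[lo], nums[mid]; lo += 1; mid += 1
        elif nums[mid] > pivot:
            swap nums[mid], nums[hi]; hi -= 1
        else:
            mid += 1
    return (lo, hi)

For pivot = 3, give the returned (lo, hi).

lo=0 mid=0 hi=7
2<3: swap(0,0), lo=1 mid=1 ⇒ [2, 3, 3, 5, 2, 2, 4, 3]
3=3: mid=2
3=3: mid=3
5>3: swap(3,7), hi=6 ⇒ [2, 3, 3, 3, 2, 2, 4, 5]
3=3: mid=4
2<3: swap(1,4), lo=2 mid=5 ⇒ [2, 2, 3, 3, 3, 2, 4, 5]
2<3: swap(2,5), lo=3 mid=6 ⇒ [2, 2, 2, 3, 3, 3, 4, 5]
4>3: swap(6,6), hi=5 ⇒ [2, 2, 2, 3, 3, 3, 4, 5]
done. lo=3 hi=5; nums=[2, 2, 2, 3, 3, 3, 4, 5]

(3, 5)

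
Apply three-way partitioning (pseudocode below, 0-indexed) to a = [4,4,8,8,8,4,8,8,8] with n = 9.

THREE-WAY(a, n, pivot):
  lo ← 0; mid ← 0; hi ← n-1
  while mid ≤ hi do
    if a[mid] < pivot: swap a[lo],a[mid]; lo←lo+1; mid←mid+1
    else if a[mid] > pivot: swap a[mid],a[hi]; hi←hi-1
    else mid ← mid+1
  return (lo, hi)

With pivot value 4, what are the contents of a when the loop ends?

[4,4,4,8,8,8,8,8,8]

pivot = 4; lo=0, mid=0, hi=8
a[mid]=4=4: mid=1
a[mid]=4=4: mid=2
a[mid]=8>4: swap a[2],a[8]; hi=7 → [4,4,8,8,8,4,8,8,8]
a[mid]=8>4: swap a[2],a[7]; hi=6 → [4,4,8,8,8,4,8,8,8]
a[mid]=8>4: swap a[2],a[6]; hi=5 → [4,4,8,8,8,4,8,8,8]
a[mid]=8>4: swap a[2],a[5]; hi=4 → [4,4,4,8,8,8,8,8,8]
a[mid]=4=4: mid=3
a[mid]=8>4: swap a[3],a[4]; hi=3 → [4,4,4,8,8,8,8,8,8]
a[mid]=8>4: swap a[3],a[3]; hi=2 → [4,4,4,8,8,8,8,8,8]
end: lo=0, hi=2; a = [4,4,4,8,8,8,8,8,8]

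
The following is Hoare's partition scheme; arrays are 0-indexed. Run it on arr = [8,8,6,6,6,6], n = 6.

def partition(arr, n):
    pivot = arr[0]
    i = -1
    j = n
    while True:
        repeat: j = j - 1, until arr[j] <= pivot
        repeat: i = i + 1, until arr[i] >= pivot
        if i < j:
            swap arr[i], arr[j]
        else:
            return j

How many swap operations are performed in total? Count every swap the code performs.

2

pivot=8
j stops at 5 (6), i stops at 0 (8); swap ⇒ [6,8,6,6,6,8]
j stops at 4 (6), i stops at 1 (8); swap ⇒ [6,6,6,6,8,8]
j stops at 3, i stops at 4; i≥j ⇒ return 3. arr=[6,6,6,6,8,8]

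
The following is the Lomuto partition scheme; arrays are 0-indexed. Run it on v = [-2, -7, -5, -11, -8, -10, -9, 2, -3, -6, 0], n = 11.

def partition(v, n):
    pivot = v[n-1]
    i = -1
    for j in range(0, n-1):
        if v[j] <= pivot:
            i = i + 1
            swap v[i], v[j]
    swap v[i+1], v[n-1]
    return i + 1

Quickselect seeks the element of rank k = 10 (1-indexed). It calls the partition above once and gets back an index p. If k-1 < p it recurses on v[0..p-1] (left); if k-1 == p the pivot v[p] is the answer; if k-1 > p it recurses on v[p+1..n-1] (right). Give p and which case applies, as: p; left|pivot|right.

9; pivot

pivot=0, i=-1
j=0: -2≤0, i=0, swap(0,0) ⇒ [-2, -7, -5, -11, -8, -10, -9, 2, -3, -6, 0]
j=1: -7≤0, i=1, swap(1,1) ⇒ [-2, -7, -5, -11, -8, -10, -9, 2, -3, -6, 0]
j=2: -5≤0, i=2, swap(2,2) ⇒ [-2, -7, -5, -11, -8, -10, -9, 2, -3, -6, 0]
j=3: -11≤0, i=3, swap(3,3) ⇒ [-2, -7, -5, -11, -8, -10, -9, 2, -3, -6, 0]
j=4: -8≤0, i=4, swap(4,4) ⇒ [-2, -7, -5, -11, -8, -10, -9, 2, -3, -6, 0]
j=5: -10≤0, i=5, swap(5,5) ⇒ [-2, -7, -5, -11, -8, -10, -9, 2, -3, -6, 0]
j=6: -9≤0, i=6, swap(6,6) ⇒ [-2, -7, -5, -11, -8, -10, -9, 2, -3, -6, 0]
j=7: 2>0, skip
j=8: -3≤0, i=7, swap(7,8) ⇒ [-2, -7, -5, -11, -8, -10, -9, -3, 2, -6, 0]
j=9: -6≤0, i=8, swap(8,9) ⇒ [-2, -7, -5, -11, -8, -10, -9, -3, -6, 2, 0]
swap(9,10) ⇒ [-2, -7, -5, -11, -8, -10, -9, -3, -6, 0, 2]; return 9
p = 9; k-1 = 9 == 9 ⇒ pivot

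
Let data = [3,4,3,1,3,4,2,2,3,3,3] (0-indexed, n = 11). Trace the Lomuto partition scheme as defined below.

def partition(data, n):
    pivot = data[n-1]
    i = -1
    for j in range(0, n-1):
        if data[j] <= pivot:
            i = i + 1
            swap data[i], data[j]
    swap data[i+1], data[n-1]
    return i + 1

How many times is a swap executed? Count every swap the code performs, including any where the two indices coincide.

9

pivot=3, i=-1
j=0: 3≤3, i=0, swap(0,0) ⇒ [3,4,3,1,3,4,2,2,3,3,3]
j=1: 4>3, skip
j=2: 3≤3, i=1, swap(1,2) ⇒ [3,3,4,1,3,4,2,2,3,3,3]
j=3: 1≤3, i=2, swap(2,3) ⇒ [3,3,1,4,3,4,2,2,3,3,3]
j=4: 3≤3, i=3, swap(3,4) ⇒ [3,3,1,3,4,4,2,2,3,3,3]
j=5: 4>3, skip
j=6: 2≤3, i=4, swap(4,6) ⇒ [3,3,1,3,2,4,4,2,3,3,3]
j=7: 2≤3, i=5, swap(5,7) ⇒ [3,3,1,3,2,2,4,4,3,3,3]
j=8: 3≤3, i=6, swap(6,8) ⇒ [3,3,1,3,2,2,3,4,4,3,3]
j=9: 3≤3, i=7, swap(7,9) ⇒ [3,3,1,3,2,2,3,3,4,4,3]
swap(8,10) ⇒ [3,3,1,3,2,2,3,3,3,4,4]; return 8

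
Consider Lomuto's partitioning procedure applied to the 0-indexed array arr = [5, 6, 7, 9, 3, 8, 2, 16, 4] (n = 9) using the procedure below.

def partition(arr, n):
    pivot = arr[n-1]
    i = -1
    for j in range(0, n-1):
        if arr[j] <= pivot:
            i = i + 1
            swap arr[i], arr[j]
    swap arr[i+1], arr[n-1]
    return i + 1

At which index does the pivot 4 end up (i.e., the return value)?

pivot=4, i=-1
j=0: 5>4, skip
j=1: 6>4, skip
j=2: 7>4, skip
j=3: 9>4, skip
j=4: 3≤4, i=0, swap(0,4) ⇒ [3, 6, 7, 9, 5, 8, 2, 16, 4]
j=5: 8>4, skip
j=6: 2≤4, i=1, swap(1,6) ⇒ [3, 2, 7, 9, 5, 8, 6, 16, 4]
j=7: 16>4, skip
swap(2,8) ⇒ [3, 2, 4, 9, 5, 8, 6, 16, 7]; return 2

2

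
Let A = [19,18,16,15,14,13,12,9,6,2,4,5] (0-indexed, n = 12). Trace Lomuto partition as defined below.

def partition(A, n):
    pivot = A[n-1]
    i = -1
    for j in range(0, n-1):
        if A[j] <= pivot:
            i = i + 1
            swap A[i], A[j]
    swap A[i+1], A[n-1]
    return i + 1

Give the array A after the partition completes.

pivot = A[11] = 5; i = -1
j=0: A[0]=19 > 5 → no swap
j=1: A[1]=18 > 5 → no swap
j=2: A[2]=16 > 5 → no swap
j=3: A[3]=15 > 5 → no swap
j=4: A[4]=14 > 5 → no swap
j=5: A[5]=13 > 5 → no swap
j=6: A[6]=12 > 5 → no swap
j=7: A[7]=9 > 5 → no swap
j=8: A[8]=6 > 5 → no swap
j=9: A[9]=2 ≤ 5 → i=0, swap A[0],A[9] → [2,18,16,15,14,13,12,9,6,19,4,5]
j=10: A[10]=4 ≤ 5 → i=1, swap A[1],A[10] → [2,4,16,15,14,13,12,9,6,19,18,5]
final swap A[2],A[11] → [2,4,5,15,14,13,12,9,6,19,18,16]; return 2

[2,4,5,15,14,13,12,9,6,19,18,16]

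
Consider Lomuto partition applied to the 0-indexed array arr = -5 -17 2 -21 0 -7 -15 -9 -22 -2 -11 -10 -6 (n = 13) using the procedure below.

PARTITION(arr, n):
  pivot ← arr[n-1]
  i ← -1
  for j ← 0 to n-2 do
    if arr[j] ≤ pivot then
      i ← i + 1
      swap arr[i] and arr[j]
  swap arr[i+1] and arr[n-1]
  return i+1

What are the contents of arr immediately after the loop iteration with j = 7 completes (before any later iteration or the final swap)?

pivot=-6, i=-1
j=0: -5>-6, skip
j=1: -17≤-6, i=0, swap(0,1) ⇒ -17 -5 2 -21 0 -7 -15 -9 -22 -2 -11 -10 -6
j=2: 2>-6, skip
j=3: -21≤-6, i=1, swap(1,3) ⇒ -17 -21 2 -5 0 -7 -15 -9 -22 -2 -11 -10 -6
j=4: 0>-6, skip
j=5: -7≤-6, i=2, swap(2,5) ⇒ -17 -21 -7 -5 0 2 -15 -9 -22 -2 -11 -10 -6
j=6: -15≤-6, i=3, swap(3,6) ⇒ -17 -21 -7 -15 0 2 -5 -9 -22 -2 -11 -10 -6
j=7: -9≤-6, i=4, swap(4,7) ⇒ -17 -21 -7 -15 -9 2 -5 0 -22 -2 -11 -10 -6
(after j=7) arr = -17 -21 -7 -15 -9 2 -5 0 -22 -2 -11 -10 -6

-17 -21 -7 -15 -9 2 -5 0 -22 -2 -11 -10 -6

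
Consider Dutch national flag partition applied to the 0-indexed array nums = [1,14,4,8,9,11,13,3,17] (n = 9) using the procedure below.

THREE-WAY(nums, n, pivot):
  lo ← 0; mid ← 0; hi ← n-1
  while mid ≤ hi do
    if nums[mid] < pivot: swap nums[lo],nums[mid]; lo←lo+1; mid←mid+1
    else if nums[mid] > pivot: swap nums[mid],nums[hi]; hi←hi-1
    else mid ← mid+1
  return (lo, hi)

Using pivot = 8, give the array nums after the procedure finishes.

pivot = 8; lo=0, mid=0, hi=8
nums[mid]=1<8: swap nums[0],nums[0]; lo=1,mid=1 → [1,14,4,8,9,11,13,3,17]
nums[mid]=14>8: swap nums[1],nums[8]; hi=7 → [1,17,4,8,9,11,13,3,14]
nums[mid]=17>8: swap nums[1],nums[7]; hi=6 → [1,3,4,8,9,11,13,17,14]
nums[mid]=3<8: swap nums[1],nums[1]; lo=2,mid=2 → [1,3,4,8,9,11,13,17,14]
nums[mid]=4<8: swap nums[2],nums[2]; lo=3,mid=3 → [1,3,4,8,9,11,13,17,14]
nums[mid]=8=8: mid=4
nums[mid]=9>8: swap nums[4],nums[6]; hi=5 → [1,3,4,8,13,11,9,17,14]
nums[mid]=13>8: swap nums[4],nums[5]; hi=4 → [1,3,4,8,11,13,9,17,14]
nums[mid]=11>8: swap nums[4],nums[4]; hi=3 → [1,3,4,8,11,13,9,17,14]
end: lo=3, hi=3; nums = [1,3,4,8,11,13,9,17,14]

[1,3,4,8,11,13,9,17,14]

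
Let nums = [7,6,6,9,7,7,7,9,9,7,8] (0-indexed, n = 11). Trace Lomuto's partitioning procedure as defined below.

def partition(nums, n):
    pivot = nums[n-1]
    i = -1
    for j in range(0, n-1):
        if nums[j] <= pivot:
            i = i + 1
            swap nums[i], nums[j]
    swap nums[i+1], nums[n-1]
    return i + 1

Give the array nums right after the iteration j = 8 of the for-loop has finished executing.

pivot=8, i=-1
j=0: 7≤8, i=0, swap(0,0) ⇒ [7,6,6,9,7,7,7,9,9,7,8]
j=1: 6≤8, i=1, swap(1,1) ⇒ [7,6,6,9,7,7,7,9,9,7,8]
j=2: 6≤8, i=2, swap(2,2) ⇒ [7,6,6,9,7,7,7,9,9,7,8]
j=3: 9>8, skip
j=4: 7≤8, i=3, swap(3,4) ⇒ [7,6,6,7,9,7,7,9,9,7,8]
j=5: 7≤8, i=4, swap(4,5) ⇒ [7,6,6,7,7,9,7,9,9,7,8]
j=6: 7≤8, i=5, swap(5,6) ⇒ [7,6,6,7,7,7,9,9,9,7,8]
j=7: 9>8, skip
j=8: 9>8, skip
(after j=8) nums = [7,6,6,7,7,7,9,9,9,7,8]

[7,6,6,7,7,7,9,9,9,7,8]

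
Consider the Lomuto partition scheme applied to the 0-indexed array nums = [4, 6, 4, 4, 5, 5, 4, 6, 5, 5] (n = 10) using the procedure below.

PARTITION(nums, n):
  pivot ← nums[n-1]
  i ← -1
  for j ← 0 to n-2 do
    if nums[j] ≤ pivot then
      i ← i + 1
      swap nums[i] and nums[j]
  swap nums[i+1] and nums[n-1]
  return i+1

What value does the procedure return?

pivot = nums[9] = 5; i = -1
j=0: nums[0]=4 ≤ 5 → i=0, swap nums[0],nums[0] (no change) → [4, 6, 4, 4, 5, 5, 4, 6, 5, 5]
j=1: nums[1]=6 > 5 → no swap
j=2: nums[2]=4 ≤ 5 → i=1, swap nums[1],nums[2] → [4, 4, 6, 4, 5, 5, 4, 6, 5, 5]
j=3: nums[3]=4 ≤ 5 → i=2, swap nums[2],nums[3] → [4, 4, 4, 6, 5, 5, 4, 6, 5, 5]
j=4: nums[4]=5 ≤ 5 → i=3, swap nums[3],nums[4] → [4, 4, 4, 5, 6, 5, 4, 6, 5, 5]
j=5: nums[5]=5 ≤ 5 → i=4, swap nums[4],nums[5] → [4, 4, 4, 5, 5, 6, 4, 6, 5, 5]
j=6: nums[6]=4 ≤ 5 → i=5, swap nums[5],nums[6] → [4, 4, 4, 5, 5, 4, 6, 6, 5, 5]
j=7: nums[7]=6 > 5 → no swap
j=8: nums[8]=5 ≤ 5 → i=6, swap nums[6],nums[8] → [4, 4, 4, 5, 5, 4, 5, 6, 6, 5]
final swap nums[7],nums[9] → [4, 4, 4, 5, 5, 4, 5, 5, 6, 6]; return 7

7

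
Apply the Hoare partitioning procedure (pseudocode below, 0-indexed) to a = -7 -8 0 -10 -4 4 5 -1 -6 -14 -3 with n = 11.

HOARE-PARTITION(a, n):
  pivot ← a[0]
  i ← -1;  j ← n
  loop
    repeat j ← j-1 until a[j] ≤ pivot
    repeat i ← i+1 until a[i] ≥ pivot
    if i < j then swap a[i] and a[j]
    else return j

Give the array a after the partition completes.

-14 -8 -10 0 -4 4 5 -1 -6 -7 -3

pivot=-7
j stops at 9 (-14), i stops at 0 (-7); swap ⇒ -14 -8 0 -10 -4 4 5 -1 -6 -7 -3
j stops at 3 (-10), i stops at 2 (0); swap ⇒ -14 -8 -10 0 -4 4 5 -1 -6 -7 -3
j stops at 2, i stops at 3; i≥j ⇒ return 2. a=-14 -8 -10 0 -4 4 5 -1 -6 -7 -3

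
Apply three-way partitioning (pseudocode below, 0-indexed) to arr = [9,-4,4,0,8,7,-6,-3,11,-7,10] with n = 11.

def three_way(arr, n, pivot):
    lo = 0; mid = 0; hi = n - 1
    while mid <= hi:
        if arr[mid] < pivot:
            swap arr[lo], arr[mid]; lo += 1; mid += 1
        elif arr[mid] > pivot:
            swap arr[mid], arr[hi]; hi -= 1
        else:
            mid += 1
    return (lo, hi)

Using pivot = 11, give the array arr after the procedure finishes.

pivot = 11; lo=0, mid=0, hi=10
arr[mid]=9<11: swap arr[0],arr[0]; lo=1,mid=1 → [9,-4,4,0,8,7,-6,-3,11,-7,10]
arr[mid]=-4<11: swap arr[1],arr[1]; lo=2,mid=2 → [9,-4,4,0,8,7,-6,-3,11,-7,10]
arr[mid]=4<11: swap arr[2],arr[2]; lo=3,mid=3 → [9,-4,4,0,8,7,-6,-3,11,-7,10]
arr[mid]=0<11: swap arr[3],arr[3]; lo=4,mid=4 → [9,-4,4,0,8,7,-6,-3,11,-7,10]
arr[mid]=8<11: swap arr[4],arr[4]; lo=5,mid=5 → [9,-4,4,0,8,7,-6,-3,11,-7,10]
arr[mid]=7<11: swap arr[5],arr[5]; lo=6,mid=6 → [9,-4,4,0,8,7,-6,-3,11,-7,10]
arr[mid]=-6<11: swap arr[6],arr[6]; lo=7,mid=7 → [9,-4,4,0,8,7,-6,-3,11,-7,10]
arr[mid]=-3<11: swap arr[7],arr[7]; lo=8,mid=8 → [9,-4,4,0,8,7,-6,-3,11,-7,10]
arr[mid]=11=11: mid=9
arr[mid]=-7<11: swap arr[8],arr[9]; lo=9,mid=10 → [9,-4,4,0,8,7,-6,-3,-7,11,10]
arr[mid]=10<11: swap arr[9],arr[10]; lo=10,mid=11 → [9,-4,4,0,8,7,-6,-3,-7,10,11]
end: lo=10, hi=10; arr = [9,-4,4,0,8,7,-6,-3,-7,10,11]

[9,-4,4,0,8,7,-6,-3,-7,10,11]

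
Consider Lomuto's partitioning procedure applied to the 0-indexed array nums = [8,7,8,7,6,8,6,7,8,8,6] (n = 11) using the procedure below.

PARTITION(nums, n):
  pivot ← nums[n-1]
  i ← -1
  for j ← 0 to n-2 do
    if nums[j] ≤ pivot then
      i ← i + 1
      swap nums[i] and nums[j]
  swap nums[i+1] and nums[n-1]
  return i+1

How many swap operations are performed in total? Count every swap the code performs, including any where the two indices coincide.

3

pivot=6, i=-1
j=0: 8>6, skip
j=1: 7>6, skip
j=2: 8>6, skip
j=3: 7>6, skip
j=4: 6≤6, i=0, swap(0,4) ⇒ [6,7,8,7,8,8,6,7,8,8,6]
j=5: 8>6, skip
j=6: 6≤6, i=1, swap(1,6) ⇒ [6,6,8,7,8,8,7,7,8,8,6]
j=7: 7>6, skip
j=8: 8>6, skip
j=9: 8>6, skip
swap(2,10) ⇒ [6,6,6,7,8,8,7,7,8,8,8]; return 2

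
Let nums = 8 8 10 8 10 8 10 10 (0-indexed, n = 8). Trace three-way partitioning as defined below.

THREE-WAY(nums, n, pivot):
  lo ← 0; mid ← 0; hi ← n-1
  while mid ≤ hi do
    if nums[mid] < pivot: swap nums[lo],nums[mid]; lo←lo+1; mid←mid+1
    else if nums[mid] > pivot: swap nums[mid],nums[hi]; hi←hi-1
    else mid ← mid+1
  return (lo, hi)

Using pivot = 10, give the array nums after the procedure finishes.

lo=0 mid=0 hi=7
8<10: swap(0,0), lo=1 mid=1 ⇒ 8 8 10 8 10 8 10 10
8<10: swap(1,1), lo=2 mid=2 ⇒ 8 8 10 8 10 8 10 10
10=10: mid=3
8<10: swap(2,3), lo=3 mid=4 ⇒ 8 8 8 10 10 8 10 10
10=10: mid=5
8<10: swap(3,5), lo=4 mid=6 ⇒ 8 8 8 8 10 10 10 10
10=10: mid=7
10=10: mid=8
done. lo=4 hi=7; nums=8 8 8 8 10 10 10 10

8 8 8 8 10 10 10 10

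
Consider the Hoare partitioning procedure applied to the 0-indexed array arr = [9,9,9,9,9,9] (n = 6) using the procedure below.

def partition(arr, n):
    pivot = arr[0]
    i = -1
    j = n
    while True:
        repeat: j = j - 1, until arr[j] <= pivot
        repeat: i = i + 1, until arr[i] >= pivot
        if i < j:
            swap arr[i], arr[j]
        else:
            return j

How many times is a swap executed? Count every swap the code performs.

3

pivot=9
j stops at 5 (9), i stops at 0 (9); swap ⇒ [9,9,9,9,9,9]
j stops at 4 (9), i stops at 1 (9); swap ⇒ [9,9,9,9,9,9]
j stops at 3 (9), i stops at 2 (9); swap ⇒ [9,9,9,9,9,9]
j stops at 2, i stops at 3; i≥j ⇒ return 2. arr=[9,9,9,9,9,9]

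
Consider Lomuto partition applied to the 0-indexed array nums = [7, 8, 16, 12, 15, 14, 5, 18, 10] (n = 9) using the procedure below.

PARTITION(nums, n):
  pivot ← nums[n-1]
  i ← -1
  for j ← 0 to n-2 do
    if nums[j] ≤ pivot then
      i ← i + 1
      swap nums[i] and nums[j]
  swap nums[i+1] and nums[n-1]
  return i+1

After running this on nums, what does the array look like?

pivot=10, i=-1
j=0: 7≤10, i=0, swap(0,0) ⇒ [7, 8, 16, 12, 15, 14, 5, 18, 10]
j=1: 8≤10, i=1, swap(1,1) ⇒ [7, 8, 16, 12, 15, 14, 5, 18, 10]
j=2: 16>10, skip
j=3: 12>10, skip
j=4: 15>10, skip
j=5: 14>10, skip
j=6: 5≤10, i=2, swap(2,6) ⇒ [7, 8, 5, 12, 15, 14, 16, 18, 10]
j=7: 18>10, skip
swap(3,8) ⇒ [7, 8, 5, 10, 15, 14, 16, 18, 12]; return 3

[7, 8, 5, 10, 15, 14, 16, 18, 12]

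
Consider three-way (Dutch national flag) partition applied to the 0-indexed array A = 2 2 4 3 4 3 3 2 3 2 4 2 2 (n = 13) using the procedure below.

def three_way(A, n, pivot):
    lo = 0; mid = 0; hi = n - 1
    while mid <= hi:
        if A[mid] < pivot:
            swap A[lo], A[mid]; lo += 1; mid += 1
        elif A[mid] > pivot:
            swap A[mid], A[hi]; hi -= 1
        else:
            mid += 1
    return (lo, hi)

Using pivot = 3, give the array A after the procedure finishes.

2 2 2 2 2 2 3 3 3 3 4 4 4

lo=0 mid=0 hi=12
2<3: swap(0,0), lo=1 mid=1 ⇒ 2 2 4 3 4 3 3 2 3 2 4 2 2
2<3: swap(1,1), lo=2 mid=2 ⇒ 2 2 4 3 4 3 3 2 3 2 4 2 2
4>3: swap(2,12), hi=11 ⇒ 2 2 2 3 4 3 3 2 3 2 4 2 4
2<3: swap(2,2), lo=3 mid=3 ⇒ 2 2 2 3 4 3 3 2 3 2 4 2 4
3=3: mid=4
4>3: swap(4,11), hi=10 ⇒ 2 2 2 3 2 3 3 2 3 2 4 4 4
2<3: swap(3,4), lo=4 mid=5 ⇒ 2 2 2 2 3 3 3 2 3 2 4 4 4
3=3: mid=6
3=3: mid=7
2<3: swap(4,7), lo=5 mid=8 ⇒ 2 2 2 2 2 3 3 3 3 2 4 4 4
3=3: mid=9
2<3: swap(5,9), lo=6 mid=10 ⇒ 2 2 2 2 2 2 3 3 3 3 4 4 4
4>3: swap(10,10), hi=9 ⇒ 2 2 2 2 2 2 3 3 3 3 4 4 4
done. lo=6 hi=9; A=2 2 2 2 2 2 3 3 3 3 4 4 4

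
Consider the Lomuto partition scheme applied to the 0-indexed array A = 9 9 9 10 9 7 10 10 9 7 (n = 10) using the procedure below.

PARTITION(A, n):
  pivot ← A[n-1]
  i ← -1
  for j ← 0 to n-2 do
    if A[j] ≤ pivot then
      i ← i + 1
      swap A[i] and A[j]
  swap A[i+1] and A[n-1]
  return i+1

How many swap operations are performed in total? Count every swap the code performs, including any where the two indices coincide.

2

pivot = A[9] = 7; i = -1
j=0: A[0]=9 > 7 → no swap
j=1: A[1]=9 > 7 → no swap
j=2: A[2]=9 > 7 → no swap
j=3: A[3]=10 > 7 → no swap
j=4: A[4]=9 > 7 → no swap
j=5: A[5]=7 ≤ 7 → i=0, swap A[0],A[5] → 7 9 9 10 9 9 10 10 9 7
j=6: A[6]=10 > 7 → no swap
j=7: A[7]=10 > 7 → no swap
j=8: A[8]=9 > 7 → no swap
final swap A[1],A[9] → 7 7 9 10 9 9 10 10 9 9; return 1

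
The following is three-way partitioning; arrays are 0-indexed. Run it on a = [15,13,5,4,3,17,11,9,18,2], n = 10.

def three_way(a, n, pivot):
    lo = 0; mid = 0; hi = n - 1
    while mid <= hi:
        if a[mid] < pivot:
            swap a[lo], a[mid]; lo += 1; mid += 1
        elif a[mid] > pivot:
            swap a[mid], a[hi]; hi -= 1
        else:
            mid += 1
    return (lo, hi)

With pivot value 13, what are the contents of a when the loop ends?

[2,5,4,3,9,11,13,18,17,15]

lo=0 mid=0 hi=9
15>13: swap(0,9), hi=8 ⇒ [2,13,5,4,3,17,11,9,18,15]
2<13: swap(0,0), lo=1 mid=1 ⇒ [2,13,5,4,3,17,11,9,18,15]
13=13: mid=2
5<13: swap(1,2), lo=2 mid=3 ⇒ [2,5,13,4,3,17,11,9,18,15]
4<13: swap(2,3), lo=3 mid=4 ⇒ [2,5,4,13,3,17,11,9,18,15]
3<13: swap(3,4), lo=4 mid=5 ⇒ [2,5,4,3,13,17,11,9,18,15]
17>13: swap(5,8), hi=7 ⇒ [2,5,4,3,13,18,11,9,17,15]
18>13: swap(5,7), hi=6 ⇒ [2,5,4,3,13,9,11,18,17,15]
9<13: swap(4,5), lo=5 mid=6 ⇒ [2,5,4,3,9,13,11,18,17,15]
11<13: swap(5,6), lo=6 mid=7 ⇒ [2,5,4,3,9,11,13,18,17,15]
done. lo=6 hi=6; a=[2,5,4,3,9,11,13,18,17,15]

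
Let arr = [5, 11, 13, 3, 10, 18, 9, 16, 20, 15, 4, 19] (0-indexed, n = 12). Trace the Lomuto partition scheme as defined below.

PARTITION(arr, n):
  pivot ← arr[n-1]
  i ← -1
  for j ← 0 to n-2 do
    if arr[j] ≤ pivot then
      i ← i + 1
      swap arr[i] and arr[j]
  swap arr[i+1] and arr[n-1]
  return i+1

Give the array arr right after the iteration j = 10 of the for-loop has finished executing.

pivot = arr[11] = 19; i = -1
j=0: arr[0]=5 ≤ 19 → i=0, swap arr[0],arr[0] (no change) → [5, 11, 13, 3, 10, 18, 9, 16, 20, 15, 4, 19]
j=1: arr[1]=11 ≤ 19 → i=1, swap arr[1],arr[1] (no change) → [5, 11, 13, 3, 10, 18, 9, 16, 20, 15, 4, 19]
j=2: arr[2]=13 ≤ 19 → i=2, swap arr[2],arr[2] (no change) → [5, 11, 13, 3, 10, 18, 9, 16, 20, 15, 4, 19]
j=3: arr[3]=3 ≤ 19 → i=3, swap arr[3],arr[3] (no change) → [5, 11, 13, 3, 10, 18, 9, 16, 20, 15, 4, 19]
j=4: arr[4]=10 ≤ 19 → i=4, swap arr[4],arr[4] (no change) → [5, 11, 13, 3, 10, 18, 9, 16, 20, 15, 4, 19]
j=5: arr[5]=18 ≤ 19 → i=5, swap arr[5],arr[5] (no change) → [5, 11, 13, 3, 10, 18, 9, 16, 20, 15, 4, 19]
j=6: arr[6]=9 ≤ 19 → i=6, swap arr[6],arr[6] (no change) → [5, 11, 13, 3, 10, 18, 9, 16, 20, 15, 4, 19]
j=7: arr[7]=16 ≤ 19 → i=7, swap arr[7],arr[7] (no change) → [5, 11, 13, 3, 10, 18, 9, 16, 20, 15, 4, 19]
j=8: arr[8]=20 > 19 → no swap
j=9: arr[9]=15 ≤ 19 → i=8, swap arr[8],arr[9] → [5, 11, 13, 3, 10, 18, 9, 16, 15, 20, 4, 19]
j=10: arr[10]=4 ≤ 19 → i=9, swap arr[9],arr[10] → [5, 11, 13, 3, 10, 18, 9, 16, 15, 4, 20, 19]
(after j=10) arr = [5, 11, 13, 3, 10, 18, 9, 16, 15, 4, 20, 19]

[5, 11, 13, 3, 10, 18, 9, 16, 15, 4, 20, 19]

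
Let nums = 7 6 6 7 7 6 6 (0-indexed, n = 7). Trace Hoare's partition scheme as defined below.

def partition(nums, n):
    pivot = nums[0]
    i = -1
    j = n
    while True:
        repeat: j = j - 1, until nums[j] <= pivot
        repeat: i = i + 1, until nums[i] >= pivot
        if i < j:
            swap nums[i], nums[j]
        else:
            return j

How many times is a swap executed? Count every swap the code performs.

pivot=7
j stops at 6 (6), i stops at 0 (7); swap ⇒ 6 6 6 7 7 6 7
j stops at 5 (6), i stops at 3 (7); swap ⇒ 6 6 6 6 7 7 7
j stops at 4, i stops at 4; i≥j ⇒ return 4. nums=6 6 6 6 7 7 7

2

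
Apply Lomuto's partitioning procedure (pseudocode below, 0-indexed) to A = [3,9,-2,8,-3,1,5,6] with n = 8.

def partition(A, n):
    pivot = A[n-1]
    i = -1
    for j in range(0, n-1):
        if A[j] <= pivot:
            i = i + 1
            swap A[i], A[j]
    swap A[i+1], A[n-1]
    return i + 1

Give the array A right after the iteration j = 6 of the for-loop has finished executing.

pivot = A[7] = 6; i = -1
j=0: A[0]=3 ≤ 6 → i=0, swap A[0],A[0] (no change) → [3,9,-2,8,-3,1,5,6]
j=1: A[1]=9 > 6 → no swap
j=2: A[2]=-2 ≤ 6 → i=1, swap A[1],A[2] → [3,-2,9,8,-3,1,5,6]
j=3: A[3]=8 > 6 → no swap
j=4: A[4]=-3 ≤ 6 → i=2, swap A[2],A[4] → [3,-2,-3,8,9,1,5,6]
j=5: A[5]=1 ≤ 6 → i=3, swap A[3],A[5] → [3,-2,-3,1,9,8,5,6]
j=6: A[6]=5 ≤ 6 → i=4, swap A[4],A[6] → [3,-2,-3,1,5,8,9,6]
(after j=6) A = [3,-2,-3,1,5,8,9,6]

[3,-2,-3,1,5,8,9,6]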